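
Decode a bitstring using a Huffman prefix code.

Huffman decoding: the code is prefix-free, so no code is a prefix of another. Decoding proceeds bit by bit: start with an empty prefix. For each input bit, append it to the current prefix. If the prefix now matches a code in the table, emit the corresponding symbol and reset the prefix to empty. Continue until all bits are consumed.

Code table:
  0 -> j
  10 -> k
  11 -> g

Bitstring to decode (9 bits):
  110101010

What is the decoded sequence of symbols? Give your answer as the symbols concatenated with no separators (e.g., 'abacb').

Bit 0: prefix='1' (no match yet)
Bit 1: prefix='11' -> emit 'g', reset
Bit 2: prefix='0' -> emit 'j', reset
Bit 3: prefix='1' (no match yet)
Bit 4: prefix='10' -> emit 'k', reset
Bit 5: prefix='1' (no match yet)
Bit 6: prefix='10' -> emit 'k', reset
Bit 7: prefix='1' (no match yet)
Bit 8: prefix='10' -> emit 'k', reset

Answer: gjkkk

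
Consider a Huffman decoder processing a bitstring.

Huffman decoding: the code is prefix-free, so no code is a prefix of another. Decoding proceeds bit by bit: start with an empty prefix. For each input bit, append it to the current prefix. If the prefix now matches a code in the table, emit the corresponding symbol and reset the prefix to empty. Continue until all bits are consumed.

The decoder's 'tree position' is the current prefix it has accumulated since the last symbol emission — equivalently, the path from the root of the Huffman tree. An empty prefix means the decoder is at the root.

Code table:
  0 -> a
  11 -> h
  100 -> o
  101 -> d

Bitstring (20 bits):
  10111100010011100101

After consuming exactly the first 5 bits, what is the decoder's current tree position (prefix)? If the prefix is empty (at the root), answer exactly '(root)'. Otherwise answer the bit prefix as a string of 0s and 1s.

Bit 0: prefix='1' (no match yet)
Bit 1: prefix='10' (no match yet)
Bit 2: prefix='101' -> emit 'd', reset
Bit 3: prefix='1' (no match yet)
Bit 4: prefix='11' -> emit 'h', reset

Answer: (root)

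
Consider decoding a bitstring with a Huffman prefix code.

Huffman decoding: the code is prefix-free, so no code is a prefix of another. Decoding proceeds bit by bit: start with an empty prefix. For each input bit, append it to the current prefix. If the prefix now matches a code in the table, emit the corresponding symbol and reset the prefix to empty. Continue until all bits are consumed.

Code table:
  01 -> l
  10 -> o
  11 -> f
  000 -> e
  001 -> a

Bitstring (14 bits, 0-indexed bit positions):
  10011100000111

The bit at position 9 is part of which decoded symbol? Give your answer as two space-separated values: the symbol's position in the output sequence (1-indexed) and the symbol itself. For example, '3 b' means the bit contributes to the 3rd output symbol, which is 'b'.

Answer: 5 a

Derivation:
Bit 0: prefix='1' (no match yet)
Bit 1: prefix='10' -> emit 'o', reset
Bit 2: prefix='0' (no match yet)
Bit 3: prefix='01' -> emit 'l', reset
Bit 4: prefix='1' (no match yet)
Bit 5: prefix='11' -> emit 'f', reset
Bit 6: prefix='0' (no match yet)
Bit 7: prefix='00' (no match yet)
Bit 8: prefix='000' -> emit 'e', reset
Bit 9: prefix='0' (no match yet)
Bit 10: prefix='00' (no match yet)
Bit 11: prefix='001' -> emit 'a', reset
Bit 12: prefix='1' (no match yet)
Bit 13: prefix='11' -> emit 'f', reset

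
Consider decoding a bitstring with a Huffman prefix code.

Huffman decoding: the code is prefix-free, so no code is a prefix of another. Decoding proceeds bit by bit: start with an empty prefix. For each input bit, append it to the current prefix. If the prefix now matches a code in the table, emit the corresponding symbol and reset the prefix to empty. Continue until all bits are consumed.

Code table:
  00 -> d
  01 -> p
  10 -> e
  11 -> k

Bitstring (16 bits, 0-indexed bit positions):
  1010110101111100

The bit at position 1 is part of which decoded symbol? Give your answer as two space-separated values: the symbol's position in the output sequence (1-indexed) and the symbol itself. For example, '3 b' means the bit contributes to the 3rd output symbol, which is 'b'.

Answer: 1 e

Derivation:
Bit 0: prefix='1' (no match yet)
Bit 1: prefix='10' -> emit 'e', reset
Bit 2: prefix='1' (no match yet)
Bit 3: prefix='10' -> emit 'e', reset
Bit 4: prefix='1' (no match yet)
Bit 5: prefix='11' -> emit 'k', reset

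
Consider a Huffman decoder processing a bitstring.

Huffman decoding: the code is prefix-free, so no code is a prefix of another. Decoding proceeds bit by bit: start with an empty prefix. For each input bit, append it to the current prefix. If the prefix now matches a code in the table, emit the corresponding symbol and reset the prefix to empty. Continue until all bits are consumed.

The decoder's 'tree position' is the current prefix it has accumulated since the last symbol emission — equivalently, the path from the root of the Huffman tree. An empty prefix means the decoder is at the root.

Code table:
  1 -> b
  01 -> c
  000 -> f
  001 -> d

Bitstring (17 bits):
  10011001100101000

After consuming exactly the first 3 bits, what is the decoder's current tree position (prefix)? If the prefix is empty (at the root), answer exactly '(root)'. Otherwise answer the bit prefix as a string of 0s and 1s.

Answer: 00

Derivation:
Bit 0: prefix='1' -> emit 'b', reset
Bit 1: prefix='0' (no match yet)
Bit 2: prefix='00' (no match yet)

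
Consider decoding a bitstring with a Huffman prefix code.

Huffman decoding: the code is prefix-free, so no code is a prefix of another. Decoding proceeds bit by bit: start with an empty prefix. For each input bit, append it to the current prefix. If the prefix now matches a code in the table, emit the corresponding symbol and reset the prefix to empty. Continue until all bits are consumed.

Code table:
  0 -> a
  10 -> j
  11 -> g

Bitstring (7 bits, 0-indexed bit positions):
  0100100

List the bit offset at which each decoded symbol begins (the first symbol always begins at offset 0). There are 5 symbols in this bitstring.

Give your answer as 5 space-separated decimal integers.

Bit 0: prefix='0' -> emit 'a', reset
Bit 1: prefix='1' (no match yet)
Bit 2: prefix='10' -> emit 'j', reset
Bit 3: prefix='0' -> emit 'a', reset
Bit 4: prefix='1' (no match yet)
Bit 5: prefix='10' -> emit 'j', reset
Bit 6: prefix='0' -> emit 'a', reset

Answer: 0 1 3 4 6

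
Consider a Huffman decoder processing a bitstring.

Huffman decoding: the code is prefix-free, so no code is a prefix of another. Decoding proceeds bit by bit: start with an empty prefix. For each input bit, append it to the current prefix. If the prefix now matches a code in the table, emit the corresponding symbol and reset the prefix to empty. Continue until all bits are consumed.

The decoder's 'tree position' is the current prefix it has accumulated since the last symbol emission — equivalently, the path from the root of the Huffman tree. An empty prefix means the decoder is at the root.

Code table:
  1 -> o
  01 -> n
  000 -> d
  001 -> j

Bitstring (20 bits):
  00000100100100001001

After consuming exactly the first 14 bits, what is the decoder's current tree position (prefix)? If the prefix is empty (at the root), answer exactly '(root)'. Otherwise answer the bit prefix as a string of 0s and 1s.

Bit 0: prefix='0' (no match yet)
Bit 1: prefix='00' (no match yet)
Bit 2: prefix='000' -> emit 'd', reset
Bit 3: prefix='0' (no match yet)
Bit 4: prefix='00' (no match yet)
Bit 5: prefix='001' -> emit 'j', reset
Bit 6: prefix='0' (no match yet)
Bit 7: prefix='00' (no match yet)
Bit 8: prefix='001' -> emit 'j', reset
Bit 9: prefix='0' (no match yet)
Bit 10: prefix='00' (no match yet)
Bit 11: prefix='001' -> emit 'j', reset
Bit 12: prefix='0' (no match yet)
Bit 13: prefix='00' (no match yet)

Answer: 00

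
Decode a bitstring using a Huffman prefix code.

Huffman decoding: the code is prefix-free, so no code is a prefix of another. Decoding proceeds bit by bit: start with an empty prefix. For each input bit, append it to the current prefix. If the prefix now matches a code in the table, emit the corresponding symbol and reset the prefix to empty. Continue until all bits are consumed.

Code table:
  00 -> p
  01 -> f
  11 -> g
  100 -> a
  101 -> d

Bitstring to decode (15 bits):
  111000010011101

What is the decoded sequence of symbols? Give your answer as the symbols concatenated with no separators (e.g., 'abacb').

Answer: gapagd

Derivation:
Bit 0: prefix='1' (no match yet)
Bit 1: prefix='11' -> emit 'g', reset
Bit 2: prefix='1' (no match yet)
Bit 3: prefix='10' (no match yet)
Bit 4: prefix='100' -> emit 'a', reset
Bit 5: prefix='0' (no match yet)
Bit 6: prefix='00' -> emit 'p', reset
Bit 7: prefix='1' (no match yet)
Bit 8: prefix='10' (no match yet)
Bit 9: prefix='100' -> emit 'a', reset
Bit 10: prefix='1' (no match yet)
Bit 11: prefix='11' -> emit 'g', reset
Bit 12: prefix='1' (no match yet)
Bit 13: prefix='10' (no match yet)
Bit 14: prefix='101' -> emit 'd', reset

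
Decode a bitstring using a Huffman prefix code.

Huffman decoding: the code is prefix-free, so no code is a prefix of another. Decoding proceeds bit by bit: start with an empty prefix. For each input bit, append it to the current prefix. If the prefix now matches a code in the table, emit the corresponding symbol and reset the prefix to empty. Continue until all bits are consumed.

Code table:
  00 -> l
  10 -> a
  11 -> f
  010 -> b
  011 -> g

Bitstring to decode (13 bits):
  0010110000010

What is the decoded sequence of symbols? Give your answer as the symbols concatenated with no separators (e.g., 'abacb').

Bit 0: prefix='0' (no match yet)
Bit 1: prefix='00' -> emit 'l', reset
Bit 2: prefix='1' (no match yet)
Bit 3: prefix='10' -> emit 'a', reset
Bit 4: prefix='1' (no match yet)
Bit 5: prefix='11' -> emit 'f', reset
Bit 6: prefix='0' (no match yet)
Bit 7: prefix='00' -> emit 'l', reset
Bit 8: prefix='0' (no match yet)
Bit 9: prefix='00' -> emit 'l', reset
Bit 10: prefix='0' (no match yet)
Bit 11: prefix='01' (no match yet)
Bit 12: prefix='010' -> emit 'b', reset

Answer: lafllb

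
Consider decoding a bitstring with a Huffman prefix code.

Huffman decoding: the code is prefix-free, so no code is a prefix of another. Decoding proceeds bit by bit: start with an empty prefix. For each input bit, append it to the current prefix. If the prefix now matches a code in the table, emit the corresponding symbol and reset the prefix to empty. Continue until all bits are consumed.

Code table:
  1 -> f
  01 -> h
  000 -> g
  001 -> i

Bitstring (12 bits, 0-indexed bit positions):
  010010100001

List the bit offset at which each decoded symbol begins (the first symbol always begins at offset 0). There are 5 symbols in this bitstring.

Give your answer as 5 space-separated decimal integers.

Bit 0: prefix='0' (no match yet)
Bit 1: prefix='01' -> emit 'h', reset
Bit 2: prefix='0' (no match yet)
Bit 3: prefix='00' (no match yet)
Bit 4: prefix='001' -> emit 'i', reset
Bit 5: prefix='0' (no match yet)
Bit 6: prefix='01' -> emit 'h', reset
Bit 7: prefix='0' (no match yet)
Bit 8: prefix='00' (no match yet)
Bit 9: prefix='000' -> emit 'g', reset
Bit 10: prefix='0' (no match yet)
Bit 11: prefix='01' -> emit 'h', reset

Answer: 0 2 5 7 10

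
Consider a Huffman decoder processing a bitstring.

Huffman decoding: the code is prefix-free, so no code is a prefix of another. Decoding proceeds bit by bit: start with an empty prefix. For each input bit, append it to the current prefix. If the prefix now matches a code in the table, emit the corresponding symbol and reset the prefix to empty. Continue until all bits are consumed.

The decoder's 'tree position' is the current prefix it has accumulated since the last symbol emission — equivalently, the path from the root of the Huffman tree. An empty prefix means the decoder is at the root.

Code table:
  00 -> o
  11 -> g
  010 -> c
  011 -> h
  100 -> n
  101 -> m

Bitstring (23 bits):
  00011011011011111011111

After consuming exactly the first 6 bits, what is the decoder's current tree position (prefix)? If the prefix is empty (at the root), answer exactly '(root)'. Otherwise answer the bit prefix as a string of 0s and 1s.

Bit 0: prefix='0' (no match yet)
Bit 1: prefix='00' -> emit 'o', reset
Bit 2: prefix='0' (no match yet)
Bit 3: prefix='01' (no match yet)
Bit 4: prefix='011' -> emit 'h', reset
Bit 5: prefix='0' (no match yet)

Answer: 0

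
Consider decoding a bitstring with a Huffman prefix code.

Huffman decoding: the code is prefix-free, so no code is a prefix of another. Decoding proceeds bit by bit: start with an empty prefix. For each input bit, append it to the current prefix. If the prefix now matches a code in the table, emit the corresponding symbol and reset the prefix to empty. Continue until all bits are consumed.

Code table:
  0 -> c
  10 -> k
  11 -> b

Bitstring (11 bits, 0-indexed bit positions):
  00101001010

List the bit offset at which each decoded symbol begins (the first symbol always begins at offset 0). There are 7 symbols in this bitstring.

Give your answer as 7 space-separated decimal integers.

Bit 0: prefix='0' -> emit 'c', reset
Bit 1: prefix='0' -> emit 'c', reset
Bit 2: prefix='1' (no match yet)
Bit 3: prefix='10' -> emit 'k', reset
Bit 4: prefix='1' (no match yet)
Bit 5: prefix='10' -> emit 'k', reset
Bit 6: prefix='0' -> emit 'c', reset
Bit 7: prefix='1' (no match yet)
Bit 8: prefix='10' -> emit 'k', reset
Bit 9: prefix='1' (no match yet)
Bit 10: prefix='10' -> emit 'k', reset

Answer: 0 1 2 4 6 7 9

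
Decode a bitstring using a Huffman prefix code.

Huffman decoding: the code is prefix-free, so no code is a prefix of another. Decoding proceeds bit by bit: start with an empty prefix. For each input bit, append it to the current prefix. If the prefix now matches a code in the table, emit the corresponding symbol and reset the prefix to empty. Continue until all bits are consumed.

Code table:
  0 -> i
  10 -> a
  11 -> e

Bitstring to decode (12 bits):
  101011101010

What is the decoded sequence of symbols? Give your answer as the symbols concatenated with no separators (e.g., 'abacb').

Answer: aaeaaa

Derivation:
Bit 0: prefix='1' (no match yet)
Bit 1: prefix='10' -> emit 'a', reset
Bit 2: prefix='1' (no match yet)
Bit 3: prefix='10' -> emit 'a', reset
Bit 4: prefix='1' (no match yet)
Bit 5: prefix='11' -> emit 'e', reset
Bit 6: prefix='1' (no match yet)
Bit 7: prefix='10' -> emit 'a', reset
Bit 8: prefix='1' (no match yet)
Bit 9: prefix='10' -> emit 'a', reset
Bit 10: prefix='1' (no match yet)
Bit 11: prefix='10' -> emit 'a', reset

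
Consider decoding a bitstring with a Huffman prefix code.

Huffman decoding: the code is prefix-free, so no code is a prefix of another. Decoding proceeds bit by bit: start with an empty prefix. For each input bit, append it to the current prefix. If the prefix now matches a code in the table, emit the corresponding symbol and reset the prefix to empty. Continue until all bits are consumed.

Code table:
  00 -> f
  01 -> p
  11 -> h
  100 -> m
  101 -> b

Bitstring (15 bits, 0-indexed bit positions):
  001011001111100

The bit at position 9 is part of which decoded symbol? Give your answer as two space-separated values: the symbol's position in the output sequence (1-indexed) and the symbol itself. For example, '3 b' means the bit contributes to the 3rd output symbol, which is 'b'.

Answer: 4 h

Derivation:
Bit 0: prefix='0' (no match yet)
Bit 1: prefix='00' -> emit 'f', reset
Bit 2: prefix='1' (no match yet)
Bit 3: prefix='10' (no match yet)
Bit 4: prefix='101' -> emit 'b', reset
Bit 5: prefix='1' (no match yet)
Bit 6: prefix='10' (no match yet)
Bit 7: prefix='100' -> emit 'm', reset
Bit 8: prefix='1' (no match yet)
Bit 9: prefix='11' -> emit 'h', reset
Bit 10: prefix='1' (no match yet)
Bit 11: prefix='11' -> emit 'h', reset
Bit 12: prefix='1' (no match yet)
Bit 13: prefix='10' (no match yet)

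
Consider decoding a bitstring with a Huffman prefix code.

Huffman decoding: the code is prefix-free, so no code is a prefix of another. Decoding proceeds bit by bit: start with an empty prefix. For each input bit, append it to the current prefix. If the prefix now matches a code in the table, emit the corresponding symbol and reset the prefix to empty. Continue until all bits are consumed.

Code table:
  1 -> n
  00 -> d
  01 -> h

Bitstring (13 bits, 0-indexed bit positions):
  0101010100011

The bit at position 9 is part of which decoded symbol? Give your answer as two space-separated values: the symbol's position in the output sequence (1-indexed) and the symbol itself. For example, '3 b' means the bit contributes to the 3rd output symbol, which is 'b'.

Bit 0: prefix='0' (no match yet)
Bit 1: prefix='01' -> emit 'h', reset
Bit 2: prefix='0' (no match yet)
Bit 3: prefix='01' -> emit 'h', reset
Bit 4: prefix='0' (no match yet)
Bit 5: prefix='01' -> emit 'h', reset
Bit 6: prefix='0' (no match yet)
Bit 7: prefix='01' -> emit 'h', reset
Bit 8: prefix='0' (no match yet)
Bit 9: prefix='00' -> emit 'd', reset
Bit 10: prefix='0' (no match yet)
Bit 11: prefix='01' -> emit 'h', reset
Bit 12: prefix='1' -> emit 'n', reset

Answer: 5 d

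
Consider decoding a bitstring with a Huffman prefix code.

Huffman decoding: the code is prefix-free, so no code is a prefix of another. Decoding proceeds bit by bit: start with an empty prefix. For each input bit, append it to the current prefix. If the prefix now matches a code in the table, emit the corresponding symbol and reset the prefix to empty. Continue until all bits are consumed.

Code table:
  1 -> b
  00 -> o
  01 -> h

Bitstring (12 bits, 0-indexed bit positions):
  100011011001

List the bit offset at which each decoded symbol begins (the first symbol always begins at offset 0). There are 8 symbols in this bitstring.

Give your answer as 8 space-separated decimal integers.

Answer: 0 1 3 5 6 8 9 11

Derivation:
Bit 0: prefix='1' -> emit 'b', reset
Bit 1: prefix='0' (no match yet)
Bit 2: prefix='00' -> emit 'o', reset
Bit 3: prefix='0' (no match yet)
Bit 4: prefix='01' -> emit 'h', reset
Bit 5: prefix='1' -> emit 'b', reset
Bit 6: prefix='0' (no match yet)
Bit 7: prefix='01' -> emit 'h', reset
Bit 8: prefix='1' -> emit 'b', reset
Bit 9: prefix='0' (no match yet)
Bit 10: prefix='00' -> emit 'o', reset
Bit 11: prefix='1' -> emit 'b', reset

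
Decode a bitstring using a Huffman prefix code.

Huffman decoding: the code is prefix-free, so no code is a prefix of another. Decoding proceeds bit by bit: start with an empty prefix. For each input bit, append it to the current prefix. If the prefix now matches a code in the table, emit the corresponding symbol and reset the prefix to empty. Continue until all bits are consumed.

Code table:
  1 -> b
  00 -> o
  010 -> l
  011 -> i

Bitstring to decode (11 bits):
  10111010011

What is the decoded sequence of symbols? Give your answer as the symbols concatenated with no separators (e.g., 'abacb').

Answer: bibli

Derivation:
Bit 0: prefix='1' -> emit 'b', reset
Bit 1: prefix='0' (no match yet)
Bit 2: prefix='01' (no match yet)
Bit 3: prefix='011' -> emit 'i', reset
Bit 4: prefix='1' -> emit 'b', reset
Bit 5: prefix='0' (no match yet)
Bit 6: prefix='01' (no match yet)
Bit 7: prefix='010' -> emit 'l', reset
Bit 8: prefix='0' (no match yet)
Bit 9: prefix='01' (no match yet)
Bit 10: prefix='011' -> emit 'i', reset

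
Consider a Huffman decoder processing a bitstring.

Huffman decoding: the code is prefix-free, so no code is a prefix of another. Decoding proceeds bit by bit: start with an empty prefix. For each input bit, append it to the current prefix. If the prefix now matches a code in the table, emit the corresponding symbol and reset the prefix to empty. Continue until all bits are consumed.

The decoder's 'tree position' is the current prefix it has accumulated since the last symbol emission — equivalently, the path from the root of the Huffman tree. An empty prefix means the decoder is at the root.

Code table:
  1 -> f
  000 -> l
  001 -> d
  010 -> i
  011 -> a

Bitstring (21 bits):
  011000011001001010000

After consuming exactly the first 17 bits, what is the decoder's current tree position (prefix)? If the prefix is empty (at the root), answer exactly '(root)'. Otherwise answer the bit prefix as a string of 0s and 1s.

Answer: 01

Derivation:
Bit 0: prefix='0' (no match yet)
Bit 1: prefix='01' (no match yet)
Bit 2: prefix='011' -> emit 'a', reset
Bit 3: prefix='0' (no match yet)
Bit 4: prefix='00' (no match yet)
Bit 5: prefix='000' -> emit 'l', reset
Bit 6: prefix='0' (no match yet)
Bit 7: prefix='01' (no match yet)
Bit 8: prefix='011' -> emit 'a', reset
Bit 9: prefix='0' (no match yet)
Bit 10: prefix='00' (no match yet)
Bit 11: prefix='001' -> emit 'd', reset
Bit 12: prefix='0' (no match yet)
Bit 13: prefix='00' (no match yet)
Bit 14: prefix='001' -> emit 'd', reset
Bit 15: prefix='0' (no match yet)
Bit 16: prefix='01' (no match yet)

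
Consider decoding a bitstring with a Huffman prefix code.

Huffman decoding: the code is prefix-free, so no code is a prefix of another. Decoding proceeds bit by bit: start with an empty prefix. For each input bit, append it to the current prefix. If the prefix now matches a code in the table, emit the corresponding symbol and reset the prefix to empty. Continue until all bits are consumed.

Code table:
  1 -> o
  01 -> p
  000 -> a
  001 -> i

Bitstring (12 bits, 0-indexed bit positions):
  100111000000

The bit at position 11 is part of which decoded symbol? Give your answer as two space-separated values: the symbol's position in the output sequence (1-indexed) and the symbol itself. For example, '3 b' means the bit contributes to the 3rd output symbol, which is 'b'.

Answer: 6 a

Derivation:
Bit 0: prefix='1' -> emit 'o', reset
Bit 1: prefix='0' (no match yet)
Bit 2: prefix='00' (no match yet)
Bit 3: prefix='001' -> emit 'i', reset
Bit 4: prefix='1' -> emit 'o', reset
Bit 5: prefix='1' -> emit 'o', reset
Bit 6: prefix='0' (no match yet)
Bit 7: prefix='00' (no match yet)
Bit 8: prefix='000' -> emit 'a', reset
Bit 9: prefix='0' (no match yet)
Bit 10: prefix='00' (no match yet)
Bit 11: prefix='000' -> emit 'a', reset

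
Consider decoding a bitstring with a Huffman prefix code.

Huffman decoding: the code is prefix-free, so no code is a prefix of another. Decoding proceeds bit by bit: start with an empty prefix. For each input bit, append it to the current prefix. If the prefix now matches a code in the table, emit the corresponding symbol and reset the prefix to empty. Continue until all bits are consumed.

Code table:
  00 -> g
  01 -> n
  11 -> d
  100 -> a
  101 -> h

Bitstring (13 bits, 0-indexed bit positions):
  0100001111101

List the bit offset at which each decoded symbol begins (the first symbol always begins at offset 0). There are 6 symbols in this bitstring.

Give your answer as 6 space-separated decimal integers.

Answer: 0 2 4 6 8 10

Derivation:
Bit 0: prefix='0' (no match yet)
Bit 1: prefix='01' -> emit 'n', reset
Bit 2: prefix='0' (no match yet)
Bit 3: prefix='00' -> emit 'g', reset
Bit 4: prefix='0' (no match yet)
Bit 5: prefix='00' -> emit 'g', reset
Bit 6: prefix='1' (no match yet)
Bit 7: prefix='11' -> emit 'd', reset
Bit 8: prefix='1' (no match yet)
Bit 9: prefix='11' -> emit 'd', reset
Bit 10: prefix='1' (no match yet)
Bit 11: prefix='10' (no match yet)
Bit 12: prefix='101' -> emit 'h', reset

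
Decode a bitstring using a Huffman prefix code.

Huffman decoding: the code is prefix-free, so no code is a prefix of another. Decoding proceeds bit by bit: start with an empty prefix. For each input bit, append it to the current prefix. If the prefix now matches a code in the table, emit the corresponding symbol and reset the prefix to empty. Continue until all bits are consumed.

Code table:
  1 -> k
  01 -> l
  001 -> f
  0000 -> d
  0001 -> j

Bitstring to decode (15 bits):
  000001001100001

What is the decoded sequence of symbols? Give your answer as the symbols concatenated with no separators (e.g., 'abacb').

Answer: dlfkdk

Derivation:
Bit 0: prefix='0' (no match yet)
Bit 1: prefix='00' (no match yet)
Bit 2: prefix='000' (no match yet)
Bit 3: prefix='0000' -> emit 'd', reset
Bit 4: prefix='0' (no match yet)
Bit 5: prefix='01' -> emit 'l', reset
Bit 6: prefix='0' (no match yet)
Bit 7: prefix='00' (no match yet)
Bit 8: prefix='001' -> emit 'f', reset
Bit 9: prefix='1' -> emit 'k', reset
Bit 10: prefix='0' (no match yet)
Bit 11: prefix='00' (no match yet)
Bit 12: prefix='000' (no match yet)
Bit 13: prefix='0000' -> emit 'd', reset
Bit 14: prefix='1' -> emit 'k', reset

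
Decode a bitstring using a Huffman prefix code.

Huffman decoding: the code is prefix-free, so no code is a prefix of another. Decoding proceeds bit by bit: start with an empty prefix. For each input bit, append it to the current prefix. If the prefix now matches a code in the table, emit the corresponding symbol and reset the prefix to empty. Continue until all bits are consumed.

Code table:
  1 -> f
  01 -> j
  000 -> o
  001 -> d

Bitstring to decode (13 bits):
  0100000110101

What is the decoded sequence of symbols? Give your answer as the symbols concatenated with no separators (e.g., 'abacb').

Answer: jodfjj

Derivation:
Bit 0: prefix='0' (no match yet)
Bit 1: prefix='01' -> emit 'j', reset
Bit 2: prefix='0' (no match yet)
Bit 3: prefix='00' (no match yet)
Bit 4: prefix='000' -> emit 'o', reset
Bit 5: prefix='0' (no match yet)
Bit 6: prefix='00' (no match yet)
Bit 7: prefix='001' -> emit 'd', reset
Bit 8: prefix='1' -> emit 'f', reset
Bit 9: prefix='0' (no match yet)
Bit 10: prefix='01' -> emit 'j', reset
Bit 11: prefix='0' (no match yet)
Bit 12: prefix='01' -> emit 'j', reset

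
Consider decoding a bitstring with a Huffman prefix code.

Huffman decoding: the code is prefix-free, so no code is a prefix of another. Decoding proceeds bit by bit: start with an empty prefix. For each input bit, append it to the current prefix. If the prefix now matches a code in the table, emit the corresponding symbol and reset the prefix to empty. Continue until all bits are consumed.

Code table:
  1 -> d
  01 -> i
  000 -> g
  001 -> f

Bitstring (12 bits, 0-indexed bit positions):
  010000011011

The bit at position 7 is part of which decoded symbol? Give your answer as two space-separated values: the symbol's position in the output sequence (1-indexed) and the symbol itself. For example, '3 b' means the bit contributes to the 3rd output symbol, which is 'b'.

Answer: 3 f

Derivation:
Bit 0: prefix='0' (no match yet)
Bit 1: prefix='01' -> emit 'i', reset
Bit 2: prefix='0' (no match yet)
Bit 3: prefix='00' (no match yet)
Bit 4: prefix='000' -> emit 'g', reset
Bit 5: prefix='0' (no match yet)
Bit 6: prefix='00' (no match yet)
Bit 7: prefix='001' -> emit 'f', reset
Bit 8: prefix='1' -> emit 'd', reset
Bit 9: prefix='0' (no match yet)
Bit 10: prefix='01' -> emit 'i', reset
Bit 11: prefix='1' -> emit 'd', reset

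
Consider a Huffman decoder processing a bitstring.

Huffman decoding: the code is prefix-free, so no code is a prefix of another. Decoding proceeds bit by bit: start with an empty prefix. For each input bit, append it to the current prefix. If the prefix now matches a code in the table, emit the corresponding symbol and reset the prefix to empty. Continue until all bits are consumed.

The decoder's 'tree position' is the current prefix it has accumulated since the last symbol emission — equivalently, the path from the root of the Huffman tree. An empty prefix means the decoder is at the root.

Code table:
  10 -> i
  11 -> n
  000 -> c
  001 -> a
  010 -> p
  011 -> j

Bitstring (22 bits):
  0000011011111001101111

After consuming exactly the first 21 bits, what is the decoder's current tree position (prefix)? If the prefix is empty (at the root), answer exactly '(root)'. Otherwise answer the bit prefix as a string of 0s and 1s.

Bit 0: prefix='0' (no match yet)
Bit 1: prefix='00' (no match yet)
Bit 2: prefix='000' -> emit 'c', reset
Bit 3: prefix='0' (no match yet)
Bit 4: prefix='00' (no match yet)
Bit 5: prefix='001' -> emit 'a', reset
Bit 6: prefix='1' (no match yet)
Bit 7: prefix='10' -> emit 'i', reset
Bit 8: prefix='1' (no match yet)
Bit 9: prefix='11' -> emit 'n', reset
Bit 10: prefix='1' (no match yet)
Bit 11: prefix='11' -> emit 'n', reset
Bit 12: prefix='1' (no match yet)
Bit 13: prefix='10' -> emit 'i', reset
Bit 14: prefix='0' (no match yet)
Bit 15: prefix='01' (no match yet)
Bit 16: prefix='011' -> emit 'j', reset
Bit 17: prefix='0' (no match yet)
Bit 18: prefix='01' (no match yet)
Bit 19: prefix='011' -> emit 'j', reset
Bit 20: prefix='1' (no match yet)

Answer: 1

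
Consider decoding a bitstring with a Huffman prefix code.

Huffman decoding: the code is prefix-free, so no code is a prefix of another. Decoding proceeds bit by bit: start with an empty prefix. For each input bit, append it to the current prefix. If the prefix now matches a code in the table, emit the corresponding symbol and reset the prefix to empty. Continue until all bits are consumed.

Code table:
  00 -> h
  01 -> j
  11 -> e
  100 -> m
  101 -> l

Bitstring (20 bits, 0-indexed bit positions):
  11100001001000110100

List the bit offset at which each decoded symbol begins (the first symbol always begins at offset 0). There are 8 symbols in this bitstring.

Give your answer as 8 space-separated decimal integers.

Answer: 0 2 5 7 10 13 15 18

Derivation:
Bit 0: prefix='1' (no match yet)
Bit 1: prefix='11' -> emit 'e', reset
Bit 2: prefix='1' (no match yet)
Bit 3: prefix='10' (no match yet)
Bit 4: prefix='100' -> emit 'm', reset
Bit 5: prefix='0' (no match yet)
Bit 6: prefix='00' -> emit 'h', reset
Bit 7: prefix='1' (no match yet)
Bit 8: prefix='10' (no match yet)
Bit 9: prefix='100' -> emit 'm', reset
Bit 10: prefix='1' (no match yet)
Bit 11: prefix='10' (no match yet)
Bit 12: prefix='100' -> emit 'm', reset
Bit 13: prefix='0' (no match yet)
Bit 14: prefix='01' -> emit 'j', reset
Bit 15: prefix='1' (no match yet)
Bit 16: prefix='10' (no match yet)
Bit 17: prefix='101' -> emit 'l', reset
Bit 18: prefix='0' (no match yet)
Bit 19: prefix='00' -> emit 'h', reset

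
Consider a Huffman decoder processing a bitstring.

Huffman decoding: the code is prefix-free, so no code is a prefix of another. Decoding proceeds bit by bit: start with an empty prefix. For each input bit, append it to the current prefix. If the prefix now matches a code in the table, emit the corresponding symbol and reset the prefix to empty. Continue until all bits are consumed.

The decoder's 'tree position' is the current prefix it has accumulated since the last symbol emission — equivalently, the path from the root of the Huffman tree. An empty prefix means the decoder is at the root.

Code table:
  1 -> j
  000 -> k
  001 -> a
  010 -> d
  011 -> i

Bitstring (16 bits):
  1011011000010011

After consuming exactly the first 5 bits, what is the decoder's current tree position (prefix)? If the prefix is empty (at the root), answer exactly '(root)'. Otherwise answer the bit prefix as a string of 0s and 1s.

Answer: 0

Derivation:
Bit 0: prefix='1' -> emit 'j', reset
Bit 1: prefix='0' (no match yet)
Bit 2: prefix='01' (no match yet)
Bit 3: prefix='011' -> emit 'i', reset
Bit 4: prefix='0' (no match yet)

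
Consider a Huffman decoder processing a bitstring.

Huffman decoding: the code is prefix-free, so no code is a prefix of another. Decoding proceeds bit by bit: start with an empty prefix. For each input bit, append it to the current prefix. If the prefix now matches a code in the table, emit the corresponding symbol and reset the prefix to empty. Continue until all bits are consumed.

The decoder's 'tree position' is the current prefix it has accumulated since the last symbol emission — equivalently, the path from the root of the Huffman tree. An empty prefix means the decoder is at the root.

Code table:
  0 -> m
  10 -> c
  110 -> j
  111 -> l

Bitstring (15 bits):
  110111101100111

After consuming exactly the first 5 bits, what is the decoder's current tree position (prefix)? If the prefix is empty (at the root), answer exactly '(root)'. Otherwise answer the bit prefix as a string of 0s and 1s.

Answer: 11

Derivation:
Bit 0: prefix='1' (no match yet)
Bit 1: prefix='11' (no match yet)
Bit 2: prefix='110' -> emit 'j', reset
Bit 3: prefix='1' (no match yet)
Bit 4: prefix='11' (no match yet)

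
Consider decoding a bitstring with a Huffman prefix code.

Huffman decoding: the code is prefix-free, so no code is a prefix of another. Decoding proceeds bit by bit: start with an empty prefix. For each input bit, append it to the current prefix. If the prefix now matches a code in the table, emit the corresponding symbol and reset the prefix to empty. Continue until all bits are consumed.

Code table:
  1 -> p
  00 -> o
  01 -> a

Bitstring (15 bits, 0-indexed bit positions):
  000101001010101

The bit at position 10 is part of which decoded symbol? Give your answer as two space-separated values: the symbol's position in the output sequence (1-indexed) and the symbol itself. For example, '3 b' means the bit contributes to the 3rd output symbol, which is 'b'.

Bit 0: prefix='0' (no match yet)
Bit 1: prefix='00' -> emit 'o', reset
Bit 2: prefix='0' (no match yet)
Bit 3: prefix='01' -> emit 'a', reset
Bit 4: prefix='0' (no match yet)
Bit 5: prefix='01' -> emit 'a', reset
Bit 6: prefix='0' (no match yet)
Bit 7: prefix='00' -> emit 'o', reset
Bit 8: prefix='1' -> emit 'p', reset
Bit 9: prefix='0' (no match yet)
Bit 10: prefix='01' -> emit 'a', reset
Bit 11: prefix='0' (no match yet)
Bit 12: prefix='01' -> emit 'a', reset
Bit 13: prefix='0' (no match yet)
Bit 14: prefix='01' -> emit 'a', reset

Answer: 6 a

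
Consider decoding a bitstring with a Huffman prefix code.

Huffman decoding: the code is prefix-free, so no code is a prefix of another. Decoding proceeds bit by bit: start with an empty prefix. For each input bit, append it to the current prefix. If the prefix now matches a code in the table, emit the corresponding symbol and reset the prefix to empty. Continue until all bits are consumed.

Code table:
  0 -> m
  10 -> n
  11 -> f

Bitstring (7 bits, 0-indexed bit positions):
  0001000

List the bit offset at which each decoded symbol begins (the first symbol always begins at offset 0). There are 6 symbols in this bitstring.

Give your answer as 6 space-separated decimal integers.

Answer: 0 1 2 3 5 6

Derivation:
Bit 0: prefix='0' -> emit 'm', reset
Bit 1: prefix='0' -> emit 'm', reset
Bit 2: prefix='0' -> emit 'm', reset
Bit 3: prefix='1' (no match yet)
Bit 4: prefix='10' -> emit 'n', reset
Bit 5: prefix='0' -> emit 'm', reset
Bit 6: prefix='0' -> emit 'm', reset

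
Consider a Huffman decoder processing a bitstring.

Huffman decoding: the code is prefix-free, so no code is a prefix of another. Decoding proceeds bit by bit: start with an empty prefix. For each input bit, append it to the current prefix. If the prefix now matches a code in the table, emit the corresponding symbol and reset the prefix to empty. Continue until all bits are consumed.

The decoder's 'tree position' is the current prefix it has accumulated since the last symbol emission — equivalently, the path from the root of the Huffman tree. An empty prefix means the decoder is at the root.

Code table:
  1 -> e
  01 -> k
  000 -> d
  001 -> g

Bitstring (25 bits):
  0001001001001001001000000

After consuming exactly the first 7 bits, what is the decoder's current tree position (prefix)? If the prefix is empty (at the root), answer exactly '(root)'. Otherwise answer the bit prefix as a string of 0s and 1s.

Bit 0: prefix='0' (no match yet)
Bit 1: prefix='00' (no match yet)
Bit 2: prefix='000' -> emit 'd', reset
Bit 3: prefix='1' -> emit 'e', reset
Bit 4: prefix='0' (no match yet)
Bit 5: prefix='00' (no match yet)
Bit 6: prefix='001' -> emit 'g', reset

Answer: (root)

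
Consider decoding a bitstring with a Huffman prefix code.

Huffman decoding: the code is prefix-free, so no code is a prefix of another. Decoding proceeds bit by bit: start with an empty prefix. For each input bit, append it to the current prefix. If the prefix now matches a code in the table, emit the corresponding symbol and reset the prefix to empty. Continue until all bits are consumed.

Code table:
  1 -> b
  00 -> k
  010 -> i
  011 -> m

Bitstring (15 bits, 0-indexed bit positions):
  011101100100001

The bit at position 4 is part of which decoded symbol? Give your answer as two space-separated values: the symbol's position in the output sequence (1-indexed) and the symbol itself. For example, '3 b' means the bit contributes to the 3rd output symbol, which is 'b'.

Bit 0: prefix='0' (no match yet)
Bit 1: prefix='01' (no match yet)
Bit 2: prefix='011' -> emit 'm', reset
Bit 3: prefix='1' -> emit 'b', reset
Bit 4: prefix='0' (no match yet)
Bit 5: prefix='01' (no match yet)
Bit 6: prefix='011' -> emit 'm', reset
Bit 7: prefix='0' (no match yet)
Bit 8: prefix='00' -> emit 'k', reset

Answer: 3 m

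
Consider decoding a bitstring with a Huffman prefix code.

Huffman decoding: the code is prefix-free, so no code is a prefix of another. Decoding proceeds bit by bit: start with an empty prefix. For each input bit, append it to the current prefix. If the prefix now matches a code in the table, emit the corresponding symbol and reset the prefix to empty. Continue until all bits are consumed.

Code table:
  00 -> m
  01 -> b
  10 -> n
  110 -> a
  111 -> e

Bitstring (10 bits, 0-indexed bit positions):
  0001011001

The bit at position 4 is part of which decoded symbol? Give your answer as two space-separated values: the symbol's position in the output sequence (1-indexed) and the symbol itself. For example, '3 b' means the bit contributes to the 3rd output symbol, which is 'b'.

Bit 0: prefix='0' (no match yet)
Bit 1: prefix='00' -> emit 'm', reset
Bit 2: prefix='0' (no match yet)
Bit 3: prefix='01' -> emit 'b', reset
Bit 4: prefix='0' (no match yet)
Bit 5: prefix='01' -> emit 'b', reset
Bit 6: prefix='1' (no match yet)
Bit 7: prefix='10' -> emit 'n', reset
Bit 8: prefix='0' (no match yet)

Answer: 3 b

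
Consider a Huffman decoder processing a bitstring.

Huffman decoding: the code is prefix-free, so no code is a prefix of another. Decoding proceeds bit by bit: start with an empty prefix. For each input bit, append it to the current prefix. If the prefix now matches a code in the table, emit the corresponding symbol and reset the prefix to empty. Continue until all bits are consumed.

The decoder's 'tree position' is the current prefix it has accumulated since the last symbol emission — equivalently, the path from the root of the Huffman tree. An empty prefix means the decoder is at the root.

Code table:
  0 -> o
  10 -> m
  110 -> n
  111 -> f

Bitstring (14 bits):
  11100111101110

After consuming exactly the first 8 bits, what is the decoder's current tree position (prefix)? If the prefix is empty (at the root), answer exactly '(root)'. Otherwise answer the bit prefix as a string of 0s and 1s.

Answer: (root)

Derivation:
Bit 0: prefix='1' (no match yet)
Bit 1: prefix='11' (no match yet)
Bit 2: prefix='111' -> emit 'f', reset
Bit 3: prefix='0' -> emit 'o', reset
Bit 4: prefix='0' -> emit 'o', reset
Bit 5: prefix='1' (no match yet)
Bit 6: prefix='11' (no match yet)
Bit 7: prefix='111' -> emit 'f', reset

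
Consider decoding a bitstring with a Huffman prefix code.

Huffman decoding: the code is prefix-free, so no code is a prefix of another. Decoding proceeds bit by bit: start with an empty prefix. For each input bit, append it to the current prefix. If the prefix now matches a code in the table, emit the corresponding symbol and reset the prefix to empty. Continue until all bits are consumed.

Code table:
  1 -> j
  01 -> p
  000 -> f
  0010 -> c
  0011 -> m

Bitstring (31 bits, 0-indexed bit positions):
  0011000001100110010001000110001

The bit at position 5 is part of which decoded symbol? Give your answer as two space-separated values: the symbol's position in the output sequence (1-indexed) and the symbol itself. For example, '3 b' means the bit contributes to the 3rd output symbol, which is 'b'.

Answer: 2 f

Derivation:
Bit 0: prefix='0' (no match yet)
Bit 1: prefix='00' (no match yet)
Bit 2: prefix='001' (no match yet)
Bit 3: prefix='0011' -> emit 'm', reset
Bit 4: prefix='0' (no match yet)
Bit 5: prefix='00' (no match yet)
Bit 6: prefix='000' -> emit 'f', reset
Bit 7: prefix='0' (no match yet)
Bit 8: prefix='00' (no match yet)
Bit 9: prefix='001' (no match yet)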